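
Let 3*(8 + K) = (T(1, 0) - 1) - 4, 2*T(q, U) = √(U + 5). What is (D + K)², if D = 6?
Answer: (22 - √5)²/36 ≈ 10.850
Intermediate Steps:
T(q, U) = √(5 + U)/2 (T(q, U) = √(U + 5)/2 = √(5 + U)/2)
K = -29/3 + √5/6 (K = -8 + ((√(5 + 0)/2 - 1) - 4)/3 = -8 + ((√5/2 - 1) - 4)/3 = -8 + ((-1 + √5/2) - 4)/3 = -8 + (-5 + √5/2)/3 = -8 + (-5/3 + √5/6) = -29/3 + √5/6 ≈ -9.2940)
(D + K)² = (6 + (-29/3 + √5/6))² = (-11/3 + √5/6)²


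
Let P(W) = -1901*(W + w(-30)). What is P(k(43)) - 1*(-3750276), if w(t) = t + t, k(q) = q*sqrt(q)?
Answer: 3864336 - 81743*sqrt(43) ≈ 3.3283e+6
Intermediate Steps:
k(q) = q**(3/2)
w(t) = 2*t
P(W) = 114060 - 1901*W (P(W) = -1901*(W + 2*(-30)) = -1901*(W - 60) = -1901*(-60 + W) = 114060 - 1901*W)
P(k(43)) - 1*(-3750276) = (114060 - 81743*sqrt(43)) - 1*(-3750276) = (114060 - 81743*sqrt(43)) + 3750276 = 3864336 - 81743*sqrt(43)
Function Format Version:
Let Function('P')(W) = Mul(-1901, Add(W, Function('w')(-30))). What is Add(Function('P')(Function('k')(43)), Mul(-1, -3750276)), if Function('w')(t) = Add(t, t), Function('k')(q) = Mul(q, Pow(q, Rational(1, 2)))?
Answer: Add(3864336, Mul(-81743, Pow(43, Rational(1, 2)))) ≈ 3.3283e+6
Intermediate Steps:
Function('k')(q) = Pow(q, Rational(3, 2))
Function('w')(t) = Mul(2, t)
Function('P')(W) = Add(114060, Mul(-1901, W)) (Function('P')(W) = Mul(-1901, Add(W, Mul(2, -30))) = Mul(-1901, Add(W, -60)) = Mul(-1901, Add(-60, W)) = Add(114060, Mul(-1901, W)))
Add(Function('P')(Function('k')(43)), Mul(-1, -3750276)) = Add(Add(114060, Mul(-1901, Pow(43, Rational(3, 2)))), Mul(-1, -3750276)) = Add(Add(114060, Mul(-1901, Mul(43, Pow(43, Rational(1, 2))))), 3750276) = Add(Add(114060, Mul(-81743, Pow(43, Rational(1, 2)))), 3750276) = Add(3864336, Mul(-81743, Pow(43, Rational(1, 2))))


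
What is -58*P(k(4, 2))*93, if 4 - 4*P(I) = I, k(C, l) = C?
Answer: 0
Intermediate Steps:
P(I) = 1 - I/4
-58*P(k(4, 2))*93 = -58*(1 - ¼*4)*93 = -58*(1 - 1)*93 = -58*0*93 = 0*93 = 0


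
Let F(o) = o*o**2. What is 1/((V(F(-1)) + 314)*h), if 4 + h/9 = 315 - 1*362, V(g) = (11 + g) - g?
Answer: -1/149175 ≈ -6.7035e-6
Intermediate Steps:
F(o) = o**3
V(g) = 11
h = -459 (h = -36 + 9*(315 - 1*362) = -36 + 9*(315 - 362) = -36 + 9*(-47) = -36 - 423 = -459)
1/((V(F(-1)) + 314)*h) = 1/((11 + 314)*(-459)) = -1/459/325 = (1/325)*(-1/459) = -1/149175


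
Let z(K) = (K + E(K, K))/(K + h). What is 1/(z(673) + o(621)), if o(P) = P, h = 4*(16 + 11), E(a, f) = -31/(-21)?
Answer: 16401/10199185 ≈ 0.0016081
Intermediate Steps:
E(a, f) = 31/21 (E(a, f) = -31*(-1/21) = 31/21)
h = 108 (h = 4*27 = 108)
z(K) = (31/21 + K)/(108 + K) (z(K) = (K + 31/21)/(K + 108) = (31/21 + K)/(108 + K))
1/(z(673) + o(621)) = 1/((31/21 + 673)/(108 + 673) + 621) = 1/((14164/21)/781 + 621) = 1/((1/781)*(14164/21) + 621) = 1/(14164/16401 + 621) = 1/(10199185/16401) = 16401/10199185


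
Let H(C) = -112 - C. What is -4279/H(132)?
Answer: 4279/244 ≈ 17.537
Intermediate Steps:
-4279/H(132) = -4279/(-112 - 1*132) = -4279/(-112 - 132) = -4279/(-244) = -4279*(-1/244) = 4279/244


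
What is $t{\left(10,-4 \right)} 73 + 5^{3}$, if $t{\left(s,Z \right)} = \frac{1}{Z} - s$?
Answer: $- \frac{2493}{4} \approx -623.25$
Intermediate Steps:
$t{\left(10,-4 \right)} 73 + 5^{3} = \left(\frac{1}{-4} - 10\right) 73 + 5^{3} = \left(- \frac{1}{4} - 10\right) 73 + 125 = \left(- \frac{41}{4}\right) 73 + 125 = - \frac{2993}{4} + 125 = - \frac{2493}{4}$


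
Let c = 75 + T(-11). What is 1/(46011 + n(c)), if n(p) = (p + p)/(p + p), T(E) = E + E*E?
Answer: 1/46012 ≈ 2.1733e-5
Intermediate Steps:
T(E) = E + E**2
c = 185 (c = 75 - 11*(1 - 11) = 75 - 11*(-10) = 75 + 110 = 185)
n(p) = 1 (n(p) = (2*p)/((2*p)) = (2*p)*(1/(2*p)) = 1)
1/(46011 + n(c)) = 1/(46011 + 1) = 1/46012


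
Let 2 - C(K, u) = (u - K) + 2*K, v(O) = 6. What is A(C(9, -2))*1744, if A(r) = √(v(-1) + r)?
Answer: 1744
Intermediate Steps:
C(K, u) = 2 - K - u (C(K, u) = 2 - ((u - K) + 2*K) = 2 - (K + u) = 2 + (-K - u) = 2 - K - u)
A(r) = √(6 + r)
A(C(9, -2))*1744 = √(6 + (2 - 1*9 - 1*(-2)))*1744 = √(6 + (2 - 9 + 2))*1744 = √(6 - 5)*1744 = √1*1744 = 1*1744 = 1744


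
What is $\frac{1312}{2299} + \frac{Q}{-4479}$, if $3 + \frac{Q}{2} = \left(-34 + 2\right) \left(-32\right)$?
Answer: $\frac{1181890}{10297221} \approx 0.11478$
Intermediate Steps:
$Q = 2042$ ($Q = -6 + 2 \left(-34 + 2\right) \left(-32\right) = -6 + 2 \left(\left(-32\right) \left(-32\right)\right) = -6 + 2 \cdot 1024 = -6 + 2048 = 2042$)
$\frac{1312}{2299} + \frac{Q}{-4479} = \frac{1312}{2299} + \frac{2042}{-4479} = 1312 \cdot \frac{1}{2299} + 2042 \left(- \frac{1}{4479}\right) = \frac{1312}{2299} - \frac{2042}{4479} = \frac{1181890}{10297221}$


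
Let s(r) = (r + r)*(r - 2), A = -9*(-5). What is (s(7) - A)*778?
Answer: 19450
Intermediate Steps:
A = 45
s(r) = 2*r*(-2 + r) (s(r) = (2*r)*(-2 + r) = 2*r*(-2 + r))
(s(7) - A)*778 = (2*7*(-2 + 7) - 1*45)*778 = (2*7*5 - 45)*778 = (70 - 45)*778 = 25*778 = 19450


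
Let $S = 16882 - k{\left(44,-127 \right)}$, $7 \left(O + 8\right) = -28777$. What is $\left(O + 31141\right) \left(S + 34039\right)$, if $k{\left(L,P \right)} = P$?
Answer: $1379419056$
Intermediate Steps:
$O = -4119$ ($O = -8 + \frac{1}{7} \left(-28777\right) = -8 - 4111 = -4119$)
$S = 17009$ ($S = 16882 - -127 = 16882 + 127 = 17009$)
$\left(O + 31141\right) \left(S + 34039\right) = \left(-4119 + 31141\right) \left(17009 + 34039\right) = 27022 \cdot 51048 = 1379419056$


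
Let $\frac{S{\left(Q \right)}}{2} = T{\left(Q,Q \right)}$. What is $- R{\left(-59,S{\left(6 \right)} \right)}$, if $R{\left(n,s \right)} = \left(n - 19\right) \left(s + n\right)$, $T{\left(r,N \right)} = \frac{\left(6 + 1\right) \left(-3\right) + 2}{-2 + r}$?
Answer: $-5343$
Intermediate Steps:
$T{\left(r,N \right)} = - \frac{19}{-2 + r}$ ($T{\left(r,N \right)} = \frac{7 \left(-3\right) + 2}{-2 + r} = \frac{-21 + 2}{-2 + r} = - \frac{19}{-2 + r}$)
$S{\left(Q \right)} = - \frac{38}{-2 + Q}$ ($S{\left(Q \right)} = 2 \left(- \frac{19}{-2 + Q}\right) = - \frac{38}{-2 + Q}$)
$R{\left(n,s \right)} = \left(-19 + n\right) \left(n + s\right)$
$- R{\left(-59,S{\left(6 \right)} \right)} = - (\left(-59\right)^{2} - -1121 - 19 \left(- \frac{38}{-2 + 6}\right) - 59 \left(- \frac{38}{-2 + 6}\right)) = - (3481 + 1121 - 19 \left(- \frac{38}{4}\right) - 59 \left(- \frac{38}{4}\right)) = - (3481 + 1121 - 19 \left(\left(-38\right) \frac{1}{4}\right) - 59 \left(\left(-38\right) \frac{1}{4}\right)) = - (3481 + 1121 - - \frac{361}{2} - - \frac{1121}{2}) = - (3481 + 1121 + \frac{361}{2} + \frac{1121}{2}) = \left(-1\right) 5343 = -5343$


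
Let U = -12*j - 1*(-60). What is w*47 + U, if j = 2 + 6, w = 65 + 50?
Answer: 5369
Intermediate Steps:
w = 115
j = 8
U = -36 (U = -12*8 - 1*(-60) = -96 + 60 = -36)
w*47 + U = 115*47 - 36 = 5405 - 36 = 5369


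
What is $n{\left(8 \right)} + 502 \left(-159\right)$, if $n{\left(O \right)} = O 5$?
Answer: $-79778$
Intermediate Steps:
$n{\left(O \right)} = 5 O$
$n{\left(8 \right)} + 502 \left(-159\right) = 5 \cdot 8 + 502 \left(-159\right) = 40 - 79818 = -79778$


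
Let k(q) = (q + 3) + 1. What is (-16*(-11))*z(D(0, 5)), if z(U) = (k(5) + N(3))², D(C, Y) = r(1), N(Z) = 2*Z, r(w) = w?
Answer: 39600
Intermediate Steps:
k(q) = 4 + q (k(q) = (3 + q) + 1 = 4 + q)
D(C, Y) = 1
z(U) = 225 (z(U) = ((4 + 5) + 2*3)² = (9 + 6)² = 15² = 225)
(-16*(-11))*z(D(0, 5)) = -16*(-11)*225 = 176*225 = 39600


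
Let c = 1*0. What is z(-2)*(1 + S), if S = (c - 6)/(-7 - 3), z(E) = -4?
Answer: -32/5 ≈ -6.4000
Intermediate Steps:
c = 0
S = ⅗ (S = (0 - 6)/(-7 - 3) = -6/(-10) = -6*(-⅒) = ⅗ ≈ 0.60000)
z(-2)*(1 + S) = -4*(1 + ⅗) = -4*8/5 = -32/5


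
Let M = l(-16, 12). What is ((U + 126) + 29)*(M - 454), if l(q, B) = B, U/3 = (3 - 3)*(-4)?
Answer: -68510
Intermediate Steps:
U = 0 (U = 3*((3 - 3)*(-4)) = 3*(0*(-4)) = 3*0 = 0)
M = 12
((U + 126) + 29)*(M - 454) = ((0 + 126) + 29)*(12 - 454) = (126 + 29)*(-442) = 155*(-442) = -68510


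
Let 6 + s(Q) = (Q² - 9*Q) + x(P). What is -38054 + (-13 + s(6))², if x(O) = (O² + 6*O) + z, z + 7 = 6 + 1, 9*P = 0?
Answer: -36685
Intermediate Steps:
P = 0 (P = (⅑)*0 = 0)
z = 0 (z = -7 + (6 + 1) = -7 + 7 = 0)
x(O) = O² + 6*O (x(O) = (O² + 6*O) + 0 = O² + 6*O)
s(Q) = -6 + Q² - 9*Q (s(Q) = -6 + ((Q² - 9*Q) + 0*(6 + 0)) = -6 + ((Q² - 9*Q) + 0*6) = -6 + ((Q² - 9*Q) + 0) = -6 + (Q² - 9*Q) = -6 + Q² - 9*Q)
-38054 + (-13 + s(6))² = -38054 + (-13 + (-6 + 6² - 9*6))² = -38054 + (-13 + (-6 + 36 - 54))² = -38054 + (-13 - 24)² = -38054 + (-37)² = -38054 + 1369 = -36685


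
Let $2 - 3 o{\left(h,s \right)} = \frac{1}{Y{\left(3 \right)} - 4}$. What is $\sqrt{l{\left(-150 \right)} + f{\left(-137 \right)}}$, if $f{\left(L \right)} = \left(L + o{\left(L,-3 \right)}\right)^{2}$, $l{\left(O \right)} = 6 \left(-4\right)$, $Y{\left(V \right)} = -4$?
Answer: $\frac{\sqrt{10685617}}{24} \approx 136.2$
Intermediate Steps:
$l{\left(O \right)} = -24$
$o{\left(h,s \right)} = \frac{17}{24}$ ($o{\left(h,s \right)} = \frac{2}{3} - \frac{1}{3 \left(-4 - 4\right)} = \frac{2}{3} - \frac{1}{3 \left(-8\right)} = \frac{2}{3} - - \frac{1}{24} = \frac{2}{3} + \frac{1}{24} = \frac{17}{24}$)
$f{\left(L \right)} = \left(\frac{17}{24} + L\right)^{2}$ ($f{\left(L \right)} = \left(L + \frac{17}{24}\right)^{2} = \left(\frac{17}{24} + L\right)^{2}$)
$\sqrt{l{\left(-150 \right)} + f{\left(-137 \right)}} = \sqrt{-24 + \frac{\left(17 + 24 \left(-137\right)\right)^{2}}{576}} = \sqrt{-24 + \frac{\left(17 - 3288\right)^{2}}{576}} = \sqrt{-24 + \frac{\left(-3271\right)^{2}}{576}} = \sqrt{-24 + \frac{1}{576} \cdot 10699441} = \sqrt{-24 + \frac{10699441}{576}} = \sqrt{\frac{10685617}{576}} = \frac{\sqrt{10685617}}{24}$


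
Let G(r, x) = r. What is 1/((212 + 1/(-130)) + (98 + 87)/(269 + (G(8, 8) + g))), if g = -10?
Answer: 34710/7382303 ≈ 0.0047018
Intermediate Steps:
1/((212 + 1/(-130)) + (98 + 87)/(269 + (G(8, 8) + g))) = 1/((212 + 1/(-130)) + (98 + 87)/(269 + (8 - 10))) = 1/((212 - 1/130) + 185/(269 - 2)) = 1/(27559/130 + 185/267) = 1/(7382303/34710) = 34710/7382303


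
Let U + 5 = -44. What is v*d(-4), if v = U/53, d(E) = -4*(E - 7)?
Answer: -2156/53 ≈ -40.679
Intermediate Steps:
d(E) = 28 - 4*E (d(E) = -4*(-7 + E) = 28 - 4*E)
U = -49 (U = -5 - 44 = -49)
v = -49/53 ≈ -0.92453
v*d(-4) = -49*(28 - 4*(-4))/53 = -49*(28 + 16)/53 = -49/53*44 = -2156/53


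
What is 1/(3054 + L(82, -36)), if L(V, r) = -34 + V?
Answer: 1/3102 ≈ 0.00032237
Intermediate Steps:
1/(3054 + L(82, -36)) = 1/(3054 + (-34 + 82)) = 1/(3054 + 48) = 1/3102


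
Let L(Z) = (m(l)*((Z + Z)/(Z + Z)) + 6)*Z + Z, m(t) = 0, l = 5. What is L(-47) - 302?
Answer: -631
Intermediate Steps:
L(Z) = 7*Z (L(Z) = (0*((Z + Z)/(Z + Z)) + 6)*Z + Z = (0*((2*Z)/((2*Z))) + 6)*Z + Z = (0*((2*Z)*(1/(2*Z))) + 6)*Z + Z = (0*1 + 6)*Z + Z = (0 + 6)*Z + Z = 6*Z + Z = 7*Z)
L(-47) - 302 = 7*(-47) - 302 = -329 - 302 = -631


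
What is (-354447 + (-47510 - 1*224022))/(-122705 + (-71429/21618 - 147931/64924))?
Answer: 439289223982164/86113809945157 ≈ 5.1013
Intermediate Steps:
(-354447 + (-47510 - 1*224022))/(-122705 + (-71429/21618 - 147931/64924)) = (-354447 + (-47510 - 224022))/(-122705 + (-71429*1/21618 - 147931*1/64924)) = (-354447 - 271532)/(-122705 + (-71429/21618 - 147931/64924)) = -625979/(-122705 - 3917714377/701763516) = -625979/(-86113809945157/701763516) = -625979*(-701763516/86113809945157) = 439289223982164/86113809945157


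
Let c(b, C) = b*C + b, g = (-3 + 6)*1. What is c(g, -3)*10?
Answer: -60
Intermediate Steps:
g = 3 (g = 3*1 = 3)
c(b, C) = b + C*b (c(b, C) = C*b + b = b + C*b)
c(g, -3)*10 = (3*(1 - 3))*10 = (3*(-2))*10 = -6*10 = -60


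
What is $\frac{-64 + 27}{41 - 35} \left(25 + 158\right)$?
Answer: $- \frac{2257}{2} \approx -1128.5$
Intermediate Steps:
$\frac{-64 + 27}{41 - 35} \left(25 + 158\right) = - \frac{37}{6} \cdot 183 = \left(-37\right) \frac{1}{6} \cdot 183 = \left(- \frac{37}{6}\right) 183 = - \frac{2257}{2}$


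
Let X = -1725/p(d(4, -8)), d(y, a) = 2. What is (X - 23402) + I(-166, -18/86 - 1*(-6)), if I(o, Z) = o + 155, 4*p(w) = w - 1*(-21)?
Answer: -23713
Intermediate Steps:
p(w) = 21/4 + w/4 (p(w) = (w - 1*(-21))/4 = (w + 21)/4 = (21 + w)/4 = 21/4 + w/4)
X = -300 (X = -1725/(21/4 + (1/4)*2) = -1725/(21/4 + 1/2) = -1725/23/4 = -1725*4/23 = -300)
I(o, Z) = 155 + o
(X - 23402) + I(-166, -18/86 - 1*(-6)) = (-300 - 23402) + (155 - 166) = -23702 - 11 = -23713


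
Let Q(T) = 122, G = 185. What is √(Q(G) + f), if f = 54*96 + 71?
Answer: √5377 ≈ 73.328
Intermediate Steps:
f = 5255 (f = 5184 + 71 = 5255)
√(Q(G) + f) = √(122 + 5255) = √5377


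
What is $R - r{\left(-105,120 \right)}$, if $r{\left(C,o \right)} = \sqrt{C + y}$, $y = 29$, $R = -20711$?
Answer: $-20711 - 2 i \sqrt{19} \approx -20711.0 - 8.7178 i$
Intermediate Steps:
$r{\left(C,o \right)} = \sqrt{29 + C}$ ($r{\left(C,o \right)} = \sqrt{C + 29} = \sqrt{29 + C}$)
$R - r{\left(-105,120 \right)} = -20711 - \sqrt{29 - 105} = -20711 - \sqrt{-76} = -20711 - 2 i \sqrt{19}$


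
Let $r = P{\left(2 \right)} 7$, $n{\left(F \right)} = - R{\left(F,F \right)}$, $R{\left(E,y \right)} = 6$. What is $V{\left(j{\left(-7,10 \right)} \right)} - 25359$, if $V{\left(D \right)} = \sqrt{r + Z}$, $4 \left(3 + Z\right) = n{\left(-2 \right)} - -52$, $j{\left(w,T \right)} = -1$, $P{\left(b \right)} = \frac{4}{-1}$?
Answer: $-25359 + \frac{i \sqrt{78}}{2} \approx -25359.0 + 4.4159 i$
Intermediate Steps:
$P{\left(b \right)} = -4$ ($P{\left(b \right)} = 4 \left(-1\right) = -4$)
$n{\left(F \right)} = -6$ ($n{\left(F \right)} = \left(-1\right) 6 = -6$)
$r = -28$ ($r = \left(-4\right) 7 = -28$)
$Z = \frac{17}{2}$ ($Z = -3 + \frac{-6 - -52}{4} = -3 + \frac{-6 + 52}{4} = -3 + \frac{1}{4} \cdot 46 = -3 + \frac{23}{2} = \frac{17}{2} \approx 8.5$)
$V{\left(D \right)} = \frac{i \sqrt{78}}{2}$ ($V{\left(D \right)} = \sqrt{-28 + \frac{17}{2}} = \sqrt{- \frac{39}{2}} = \frac{i \sqrt{78}}{2}$)
$V{\left(j{\left(-7,10 \right)} \right)} - 25359 = \frac{i \sqrt{78}}{2} - 25359 = -25359 + \frac{i \sqrt{78}}{2}$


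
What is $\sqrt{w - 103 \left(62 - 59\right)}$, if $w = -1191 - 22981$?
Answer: $i \sqrt{24481} \approx 156.46 i$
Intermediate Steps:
$w = -24172$
$\sqrt{w - 103 \left(62 - 59\right)} = \sqrt{-24172 - 103 \left(62 - 59\right)} = \sqrt{-24172 - 309} = \sqrt{-24481} = i \sqrt{24481}$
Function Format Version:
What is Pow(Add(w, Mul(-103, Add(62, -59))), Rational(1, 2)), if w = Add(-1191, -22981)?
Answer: Mul(I, Pow(24481, Rational(1, 2))) ≈ Mul(156.46, I)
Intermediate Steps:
w = -24172
Pow(Add(w, Mul(-103, Add(62, -59))), Rational(1, 2)) = Pow(Add(-24172, Mul(-103, Add(62, -59))), Rational(1, 2)) = Pow(Add(-24172, Mul(-103, 3)), Rational(1, 2)) = Pow(Add(-24172, -309), Rational(1, 2)) = Pow(-24481, Rational(1, 2)) = Mul(I, Pow(24481, Rational(1, 2)))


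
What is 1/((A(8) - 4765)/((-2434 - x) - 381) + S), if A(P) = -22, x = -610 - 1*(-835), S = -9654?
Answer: -3040/29343373 ≈ -0.00010360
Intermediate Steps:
x = 225 (x = -610 + 835 = 225)
1/((A(8) - 4765)/((-2434 - x) - 381) + S) = 1/((-22 - 4765)/((-2434 - 1*225) - 381) - 9654) = 1/(-4787/((-2434 - 225) - 381) - 9654) = 1/(-4787/(-2659 - 381) - 9654) = 1/(-4787/(-3040) - 9654) = 1/(-4787*(-1/3040) - 9654) = 1/(4787/3040 - 9654) = 1/(-29343373/3040) = -3040/29343373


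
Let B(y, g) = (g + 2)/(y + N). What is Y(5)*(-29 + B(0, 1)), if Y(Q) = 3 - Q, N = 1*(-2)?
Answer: 61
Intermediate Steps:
N = -2
B(y, g) = (2 + g)/(-2 + y) (B(y, g) = (g + 2)/(y - 2) = (2 + g)/(-2 + y))
Y(5)*(-29 + B(0, 1)) = (3 - 1*5)*(-29 + (2 + 1)/(-2 + 0)) = (3 - 5)*(-29 + 3/(-2)) = -2*(-29 - ½*3) = -2*(-29 - 3/2) = -2*(-61/2) = 61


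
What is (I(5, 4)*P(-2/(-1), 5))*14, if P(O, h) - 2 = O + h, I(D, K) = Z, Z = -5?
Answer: -630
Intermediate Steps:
I(D, K) = -5
P(O, h) = 2 + O + h (P(O, h) = 2 + (O + h) = 2 + O + h)
(I(5, 4)*P(-2/(-1), 5))*14 = -5*(2 - 2/(-1) + 5)*14 = -5*(2 - 2*(-1) + 5)*14 = -5*(2 + 2 + 5)*14 = -5*9*14 = -45*14 = -630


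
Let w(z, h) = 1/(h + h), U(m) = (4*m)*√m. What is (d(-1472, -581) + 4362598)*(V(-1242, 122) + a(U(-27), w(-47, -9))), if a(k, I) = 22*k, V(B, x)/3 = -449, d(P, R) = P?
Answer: -5874436722 - 31086106128*I*√3 ≈ -5.8744e+9 - 5.3843e+10*I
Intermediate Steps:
V(B, x) = -1347 (V(B, x) = 3*(-449) = -1347)
U(m) = 4*m^(3/2)
w(z, h) = 1/(2*h)
(d(-1472, -581) + 4362598)*(V(-1242, 122) + a(U(-27), w(-47, -9))) = (-1472 + 4362598)*(-1347 + 22*(4*(-27)^(3/2))) = 4361126*(-1347 + 22*(4*(-81*I*√3))) = 4361126*(-1347 + 22*(-324*I*√3)) = 4361126*(-1347 - 7128*I*√3) = -5874436722 - 31086106128*I*√3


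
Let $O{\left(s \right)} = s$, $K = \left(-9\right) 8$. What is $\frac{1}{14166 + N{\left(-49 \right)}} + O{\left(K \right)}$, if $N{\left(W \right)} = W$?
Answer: $- \frac{1016423}{14117} \approx -72.0$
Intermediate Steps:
$K = -72$
$\frac{1}{14166 + N{\left(-49 \right)}} + O{\left(K \right)} = \frac{1}{14166 - 49} - 72 = \frac{1}{14117} - 72 = - \frac{1016423}{14117}$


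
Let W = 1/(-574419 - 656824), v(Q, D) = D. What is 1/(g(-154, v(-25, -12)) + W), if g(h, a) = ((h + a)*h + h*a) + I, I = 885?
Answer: 1231243/34840483170 ≈ 3.5339e-5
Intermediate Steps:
g(h, a) = 885 + a*h + h*(a + h) (g(h, a) = ((h + a)*h + h*a) + 885 = ((a + h)*h + a*h) + 885 = (h*(a + h) + a*h) + 885 = (a*h + h*(a + h)) + 885 = 885 + a*h + h*(a + h))
W = -1/1231243 (W = 1/(-1231243) = -1/1231243 ≈ -8.1219e-7)
1/(g(-154, v(-25, -12)) + W) = 1/((885 + (-154)² + 2*(-12)*(-154)) - 1/1231243) = 1/((885 + 23716 + 3696) - 1/1231243) = 1/(28297 - 1/1231243) = 1/(34840483170/1231243) = 1231243/34840483170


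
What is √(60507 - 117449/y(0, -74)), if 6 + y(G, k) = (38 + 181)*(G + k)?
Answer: √3976223749449/8106 ≈ 246.00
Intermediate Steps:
y(G, k) = -6 + 219*G + 219*k (y(G, k) = -6 + (38 + 181)*(G + k) = -6 + 219*(G + k) = -6 + (219*G + 219*k) = -6 + 219*G + 219*k)
√(60507 - 117449/y(0, -74)) = √(60507 - 117449/(-6 + 219*0 + 219*(-74))) = √(60507 - 117449/(-6 + 0 - 16206)) = √(60507 - 117449/(-16212)) = √(60507 - 117449*(-1/16212)) = √(60507 + 117449/16212) = √(981056933/16212) = √3976223749449/8106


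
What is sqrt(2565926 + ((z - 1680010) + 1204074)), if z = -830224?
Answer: 3*sqrt(139974) ≈ 1122.4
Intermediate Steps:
sqrt(2565926 + ((z - 1680010) + 1204074)) = sqrt(2565926 + ((-830224 - 1680010) + 1204074)) = sqrt(2565926 + (-2510234 + 1204074)) = sqrt(2565926 - 1306160) = sqrt(1259766) = 3*sqrt(139974)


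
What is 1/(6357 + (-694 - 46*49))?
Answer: 1/3409 ≈ 0.00029334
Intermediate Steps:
1/(6357 + (-694 - 46*49)) = 1/(6357 + (-694 - 2254)) = 1/(6357 - 2948) = 1/3409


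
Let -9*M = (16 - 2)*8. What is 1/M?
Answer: -9/112 ≈ -0.080357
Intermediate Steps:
M = -112/9 (M = -(16 - 2)*8/9 = -14*8/9 = -⅑*112 = -112/9 ≈ -12.444)
1/M = 1/(-112/9) = -9/112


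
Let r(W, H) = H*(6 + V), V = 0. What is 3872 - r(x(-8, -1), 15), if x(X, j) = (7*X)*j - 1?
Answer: 3782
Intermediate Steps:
x(X, j) = -1 + 7*X*j (x(X, j) = 7*X*j - 1 = -1 + 7*X*j)
r(W, H) = 6*H (r(W, H) = H*(6 + 0) = H*6 = 6*H)
3872 - r(x(-8, -1), 15) = 3872 - 6*15 = 3872 - 1*90 = 3872 - 90 = 3782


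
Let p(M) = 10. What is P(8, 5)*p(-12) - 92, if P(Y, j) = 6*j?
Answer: 208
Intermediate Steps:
P(8, 5)*p(-12) - 92 = (6*5)*10 - 92 = 30*10 - 92 = 300 - 92 = 208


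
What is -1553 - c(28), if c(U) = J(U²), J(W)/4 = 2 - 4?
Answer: -1545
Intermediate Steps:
J(W) = -8 (J(W) = 4*(2 - 4) = 4*(-2) = -8)
c(U) = -8
-1553 - c(28) = -1553 - 1*(-8) = -1553 + 8 = -1545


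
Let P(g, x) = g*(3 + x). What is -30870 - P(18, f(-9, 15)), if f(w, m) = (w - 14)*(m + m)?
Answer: -18504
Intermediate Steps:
f(w, m) = 2*m*(-14 + w) (f(w, m) = (-14 + w)*(2*m) = 2*m*(-14 + w))
-30870 - P(18, f(-9, 15)) = -30870 - 18*(3 + 2*15*(-14 - 9)) = -30870 - 18*(3 + 2*15*(-23)) = -30870 - 18*(3 - 690) = -30870 - 18*(-687) = -30870 - 1*(-12366) = -30870 + 12366 = -18504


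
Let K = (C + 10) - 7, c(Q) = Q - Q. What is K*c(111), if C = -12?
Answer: 0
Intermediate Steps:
c(Q) = 0
K = -9 (K = (-12 + 10) - 7 = -2 - 7 = -9)
K*c(111) = -9*0 = 0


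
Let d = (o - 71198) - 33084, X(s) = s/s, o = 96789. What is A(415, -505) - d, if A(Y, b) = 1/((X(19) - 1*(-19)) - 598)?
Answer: 4330953/578 ≈ 7493.0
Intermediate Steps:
X(s) = 1
d = -7493 (d = (96789 - 71198) - 33084 = 25591 - 33084 = -7493)
A(Y, b) = -1/578 (A(Y, b) = 1/((1 - 1*(-19)) - 598) = 1/((1 + 19) - 598) = 1/(20 - 598) = 1/(-578) = -1/578)
A(415, -505) - d = -1/578 - 1*(-7493) = -1/578 + 7493 = 4330953/578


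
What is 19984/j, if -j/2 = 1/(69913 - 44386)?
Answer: -255065784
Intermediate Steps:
j = -2/25527 (j = -2/(69913 - 44386) = -2/25527 ≈ -7.8348e-5)
19984/j = 19984/(-2/25527) = 19984*(-25527/2) = -255065784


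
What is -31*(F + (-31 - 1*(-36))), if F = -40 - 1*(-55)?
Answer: -620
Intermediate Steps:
F = 15 (F = -40 + 55 = 15)
-31*(F + (-31 - 1*(-36))) = -31*(15 + (-31 - 1*(-36))) = -31*(15 + (-31 + 36)) = -31*(15 + 5) = -31*20 = -620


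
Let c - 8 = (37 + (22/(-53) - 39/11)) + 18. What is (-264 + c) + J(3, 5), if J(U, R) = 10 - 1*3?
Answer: -115411/583 ≈ -197.96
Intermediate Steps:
J(U, R) = 7 (J(U, R) = 10 - 3 = 7)
c = 34420/583 (c = 8 + ((37 + (22/(-53) - 39/11)) + 18) = 8 + ((37 + (22*(-1/53) - 39*1/11)) + 18) = 8 + ((37 + (-22/53 - 39/11)) + 18) = 8 + ((37 - 2309/583) + 18) = 8 + (19262/583 + 18) = 8 + 29756/583 = 34420/583 ≈ 59.039)
(-264 + c) + J(3, 5) = (-264 + 34420/583) + 7 = -119492/583 + 7 = -115411/583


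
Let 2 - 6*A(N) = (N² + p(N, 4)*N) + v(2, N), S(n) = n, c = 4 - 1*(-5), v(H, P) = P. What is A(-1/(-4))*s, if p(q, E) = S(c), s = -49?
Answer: 147/32 ≈ 4.5938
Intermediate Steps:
c = 9 (c = 4 + 5 = 9)
p(q, E) = 9
A(N) = ⅓ - 5*N/3 - N²/6 (A(N) = ⅓ - ((N² + 9*N) + N)/6 = ⅓ - (N² + 10*N)/6 = ⅓ + (-5*N/3 - N²/6) = ⅓ - 5*N/3 - N²/6)
A(-1/(-4))*s = (⅓ - (-5)/(3*(-4)) - (-1/(-4))²/6)*(-49) = (⅓ - (-5)*(-1)/(3*4) - (-1*(-¼))²/6)*(-49) = (⅓ - 5/3*¼ - (¼)²/6)*(-49) = (⅓ - 5/12 - ⅙*1/16)*(-49) = (⅓ - 5/12 - 1/96)*(-49) = -3/32*(-49) = 147/32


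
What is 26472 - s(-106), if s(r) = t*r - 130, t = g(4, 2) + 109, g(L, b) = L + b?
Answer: 38792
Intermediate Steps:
t = 115 (t = (4 + 2) + 109 = 6 + 109 = 115)
s(r) = -130 + 115*r (s(r) = 115*r - 130 = -130 + 115*r)
26472 - s(-106) = 26472 - (-130 + 115*(-106)) = 26472 - (-130 - 12190) = 26472 - 1*(-12320) = 26472 + 12320 = 38792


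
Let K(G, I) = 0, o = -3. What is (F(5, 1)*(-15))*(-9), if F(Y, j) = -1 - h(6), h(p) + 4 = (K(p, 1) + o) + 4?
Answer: 270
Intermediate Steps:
h(p) = -3 (h(p) = -4 + ((0 - 3) + 4) = -4 + (-3 + 4) = -4 + 1 = -3)
F(Y, j) = 2 (F(Y, j) = -1 - 1*(-3) = -1 + 3 = 2)
(F(5, 1)*(-15))*(-9) = (2*(-15))*(-9) = -30*(-9) = 270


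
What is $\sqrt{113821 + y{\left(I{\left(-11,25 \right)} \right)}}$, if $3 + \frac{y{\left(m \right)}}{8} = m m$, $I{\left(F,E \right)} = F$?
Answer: $\sqrt{114765} \approx 338.77$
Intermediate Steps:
$y{\left(m \right)} = -24 + 8 m^{2}$ ($y{\left(m \right)} = -24 + 8 m m = -24 + 8 m^{2}$)
$\sqrt{113821 + y{\left(I{\left(-11,25 \right)} \right)}} = \sqrt{113821 - \left(24 - 8 \left(-11\right)^{2}\right)} = \sqrt{113821 + \left(-24 + 8 \cdot 121\right)} = \sqrt{113821 + \left(-24 + 968\right)} = \sqrt{113821 + 944} = \sqrt{114765}$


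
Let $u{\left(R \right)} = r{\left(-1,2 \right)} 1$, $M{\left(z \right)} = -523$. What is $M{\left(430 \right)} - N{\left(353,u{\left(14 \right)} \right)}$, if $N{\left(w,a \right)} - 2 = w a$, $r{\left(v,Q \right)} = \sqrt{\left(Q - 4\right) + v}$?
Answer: $-525 - 353 i \sqrt{3} \approx -525.0 - 611.41 i$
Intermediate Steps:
$r{\left(v,Q \right)} = \sqrt{-4 + Q + v}$ ($r{\left(v,Q \right)} = \sqrt{\left(-4 + Q\right) + v} = \sqrt{-4 + Q + v}$)
$u{\left(R \right)} = i \sqrt{3}$ ($u{\left(R \right)} = \sqrt{-4 + 2 - 1} \cdot 1 = \sqrt{-3} \cdot 1 = i \sqrt{3} \cdot 1 = i \sqrt{3}$)
$N{\left(w,a \right)} = 2 + a w$ ($N{\left(w,a \right)} = 2 + w a = 2 + a w$)
$M{\left(430 \right)} - N{\left(353,u{\left(14 \right)} \right)} = -523 - \left(2 + i \sqrt{3} \cdot 353\right) = -523 - \left(2 + 353 i \sqrt{3}\right) = -525 - 353 i \sqrt{3}$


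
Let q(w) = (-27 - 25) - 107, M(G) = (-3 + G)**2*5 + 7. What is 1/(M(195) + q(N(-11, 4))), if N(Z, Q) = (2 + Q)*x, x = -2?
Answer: 1/184168 ≈ 5.4298e-6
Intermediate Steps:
N(Z, Q) = -4 - 2*Q (N(Z, Q) = (2 + Q)*(-2) = -4 - 2*Q)
M(G) = 7 + 5*(-3 + G)**2 (M(G) = 5*(-3 + G)**2 + 7 = 7 + 5*(-3 + G)**2)
q(w) = -159 (q(w) = -52 - 107 = -159)
1/(M(195) + q(N(-11, 4))) = 1/((7 + 5*(-3 + 195)**2) - 159) = 1/((7 + 5*192**2) - 159) = 1/((7 + 5*36864) - 159) = 1/((7 + 184320) - 159) = 1/(184327 - 159) = 1/184168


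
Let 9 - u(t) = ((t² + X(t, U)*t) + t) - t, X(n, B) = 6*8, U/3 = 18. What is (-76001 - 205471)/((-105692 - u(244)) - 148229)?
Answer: 46912/30447 ≈ 1.5408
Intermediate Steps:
U = 54 (U = 3*18 = 54)
X(n, B) = 48
u(t) = 9 - t² - 48*t (u(t) = 9 - (((t² + 48*t) + t) - t) = 9 - ((t² + 49*t) - t) = 9 - (t² + 48*t) = 9 + (-t² - 48*t) = 9 - t² - 48*t)
(-76001 - 205471)/((-105692 - u(244)) - 148229) = (-76001 - 205471)/((-105692 - (9 - 1*244² - 48*244)) - 148229) = -281472/((-105692 - (9 - 1*59536 - 11712)) - 148229) = -281472/((-105692 - (9 - 59536 - 11712)) - 148229) = -281472/((-105692 - 1*(-71239)) - 148229) = -281472/((-105692 + 71239) - 148229) = -281472/(-34453 - 148229) = -281472/(-182682) = -281472*(-1/182682) = 46912/30447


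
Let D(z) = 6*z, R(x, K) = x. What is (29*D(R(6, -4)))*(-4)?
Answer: -4176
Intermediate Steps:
(29*D(R(6, -4)))*(-4) = (29*(6*6))*(-4) = (29*36)*(-4) = 1044*(-4) = -4176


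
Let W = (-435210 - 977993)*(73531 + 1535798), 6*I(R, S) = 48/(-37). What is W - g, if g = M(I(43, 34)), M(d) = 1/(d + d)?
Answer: -36388937132555/16 ≈ -2.2743e+12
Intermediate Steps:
I(R, S) = -8/37 (I(R, S) = (48/(-37))/6 = (48*(-1/37))/6 = (1/6)*(-48/37) = -8/37)
M(d) = 1/(2*d)
W = -2274308570787 (W = -1413203*1609329 = -2274308570787)
g = -37/16 (g = 1/(2*(-8/37)) = (1/2)*(-37/8) = -37/16 ≈ -2.3125)
W - g = -2274308570787 - 1*(-37/16) = -2274308570787 + 37/16 = -36388937132555/16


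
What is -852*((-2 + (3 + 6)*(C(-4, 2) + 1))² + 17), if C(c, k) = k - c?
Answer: -3184776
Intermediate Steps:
-852*((-2 + (3 + 6)*(C(-4, 2) + 1))² + 17) = -852*((-2 + (3 + 6)*((2 - 1*(-4)) + 1))² + 17) = -852*((-2 + 9*((2 + 4) + 1))² + 17) = -852*((-2 + 9*(6 + 1))² + 17) = -852*((-2 + 9*7)² + 17) = -852*((-2 + 63)² + 17) = -852*(61² + 17) = -852*(3721 + 17) = -852*3738 = -3184776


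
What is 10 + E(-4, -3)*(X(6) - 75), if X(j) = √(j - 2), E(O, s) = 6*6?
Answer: -2618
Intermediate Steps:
E(O, s) = 36
X(j) = √(-2 + j)
10 + E(-4, -3)*(X(6) - 75) = 10 + 36*(√(-2 + 6) - 75) = 10 + 36*(√4 - 75) = 10 + 36*(2 - 75) = 10 + 36*(-73) = 10 - 2628 = -2618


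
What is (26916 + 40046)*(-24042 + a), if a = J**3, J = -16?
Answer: -1884176756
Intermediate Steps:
a = -4096 (a = (-16)**3 = -4096)
(26916 + 40046)*(-24042 + a) = (26916 + 40046)*(-24042 - 4096) = 66962*(-28138) = -1884176756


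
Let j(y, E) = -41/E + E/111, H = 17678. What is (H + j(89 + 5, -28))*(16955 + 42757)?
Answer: 273416227216/259 ≈ 1.0557e+9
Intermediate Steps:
j(y, E) = -41/E + E/111 (j(y, E) = -41/E + E*(1/111) = -41/E + E/111)
(H + j(89 + 5, -28))*(16955 + 42757) = (17678 + (-41/(-28) + (1/111)*(-28)))*(16955 + 42757) = (17678 + (-41*(-1/28) - 28/111))*59712 = (17678 + (41/28 - 28/111))*59712 = (17678 + 3767/3108)*59712 = (54946991/3108)*59712 = 273416227216/259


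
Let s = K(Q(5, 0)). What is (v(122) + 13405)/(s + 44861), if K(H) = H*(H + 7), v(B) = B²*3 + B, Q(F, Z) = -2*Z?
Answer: 58179/44861 ≈ 1.2969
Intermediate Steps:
v(B) = B + 3*B² (v(B) = 3*B² + B = B + 3*B²)
K(H) = H*(7 + H)
s = 0 (s = (-2*0)*(7 - 2*0) = 0*(7 + 0) = 0*7 = 0)
(v(122) + 13405)/(s + 44861) = (122*(1 + 3*122) + 13405)/(0 + 44861) = (122*(1 + 366) + 13405)/44861 = (122*367 + 13405)*(1/44861) = (44774 + 13405)*(1/44861) = 58179*(1/44861) = 58179/44861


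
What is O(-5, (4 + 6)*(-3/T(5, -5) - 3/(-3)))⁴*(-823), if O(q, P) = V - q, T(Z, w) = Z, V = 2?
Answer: -1976023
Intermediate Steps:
O(q, P) = 2 - q
O(-5, (4 + 6)*(-3/T(5, -5) - 3/(-3)))⁴*(-823) = (2 - 1*(-5))⁴*(-823) = (2 + 5)⁴*(-823) = 7⁴*(-823) = 2401*(-823) = -1976023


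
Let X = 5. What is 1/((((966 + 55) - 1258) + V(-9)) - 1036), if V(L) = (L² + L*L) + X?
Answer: -1/1106 ≈ -0.00090416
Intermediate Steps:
V(L) = 5 + 2*L² (V(L) = (L² + L*L) + 5 = (L² + L²) + 5 = 2*L² + 5 = 5 + 2*L²)
1/((((966 + 55) - 1258) + V(-9)) - 1036) = 1/((((966 + 55) - 1258) + (5 + 2*(-9)²)) - 1036) = 1/(((1021 - 1258) + (5 + 2*81)) - 1036) = 1/((-237 + (5 + 162)) - 1036) = 1/((-237 + 167) - 1036) = 1/(-70 - 1036) = 1/(-1106) = -1/1106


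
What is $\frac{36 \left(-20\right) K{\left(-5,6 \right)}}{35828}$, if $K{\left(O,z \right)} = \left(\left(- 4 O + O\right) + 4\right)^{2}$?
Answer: $- \frac{64980}{8957} \approx -7.2547$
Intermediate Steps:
$K{\left(O,z \right)} = \left(4 - 3 O\right)^{2}$ ($K{\left(O,z \right)} = \left(- 3 O + 4\right)^{2} = \left(4 - 3 O\right)^{2}$)
$\frac{36 \left(-20\right) K{\left(-5,6 \right)}}{35828} = \frac{36 \left(-20\right) \left(-4 + 3 \left(-5\right)\right)^{2}}{35828} = - 720 \left(-4 - 15\right)^{2} \cdot \frac{1}{35828} = - 720 \left(-19\right)^{2} \cdot \frac{1}{35828} = \left(-720\right) 361 \cdot \frac{1}{35828} = \left(-259920\right) \frac{1}{35828} = - \frac{64980}{8957}$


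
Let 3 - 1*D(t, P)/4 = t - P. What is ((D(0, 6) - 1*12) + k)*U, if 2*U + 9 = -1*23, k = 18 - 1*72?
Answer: 480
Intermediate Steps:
D(t, P) = 12 - 4*t + 4*P (D(t, P) = 12 - 4*(t - P) = 12 + (-4*t + 4*P) = 12 - 4*t + 4*P)
k = -54 (k = 18 - 72 = -54)
U = -16 (U = -9/2 + (-1*23)/2 = -9/2 + (½)*(-23) = -9/2 - 23/2 = -16)
((D(0, 6) - 1*12) + k)*U = (((12 - 4*0 + 4*6) - 1*12) - 54)*(-16) = (((12 + 0 + 24) - 12) - 54)*(-16) = ((36 - 12) - 54)*(-16) = (24 - 54)*(-16) = -30*(-16) = 480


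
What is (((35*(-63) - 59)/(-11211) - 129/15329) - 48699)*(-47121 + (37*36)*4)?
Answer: 116589324614282164/57284473 ≈ 2.0353e+9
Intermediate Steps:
(((35*(-63) - 59)/(-11211) - 129/15329) - 48699)*(-47121 + (37*36)*4) = (((-2205 - 59)*(-1/11211) - 129*1/15329) - 48699)*(-47121 + 1332*4) = ((-2264*(-1/11211) - 129/15329) - 48699)*(-47121 + 5328) = ((2264/11211 - 129/15329) - 48699)*(-41793) = (33258637/171853419 - 48699)*(-41793) = -8369056393244/171853419*(-41793) = 116589324614282164/57284473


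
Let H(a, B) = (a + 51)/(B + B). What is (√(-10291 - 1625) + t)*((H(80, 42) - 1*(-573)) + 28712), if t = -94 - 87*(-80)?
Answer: 8445423743/42 + 2460071*I*√331/14 ≈ 2.0108e+8 + 3.1969e+6*I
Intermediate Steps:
H(a, B) = (51 + a)/(2*B) (H(a, B) = (51 + a)/((2*B)) = (51 + a)*(1/(2*B)) = (51 + a)/(2*B))
t = 6866 (t = -94 + 6960 = 6866)
(√(-10291 - 1625) + t)*((H(80, 42) - 1*(-573)) + 28712) = (√(-10291 - 1625) + 6866)*(((½)*(51 + 80)/42 - 1*(-573)) + 28712) = (√(-11916) + 6866)*(((½)*(1/42)*131 + 573) + 28712) = (6*I*√331 + 6866)*((131/84 + 573) + 28712) = (6866 + 6*I*√331)*(48263/84 + 28712) = (6866 + 6*I*√331)*(2460071/84) = 8445423743/42 + 2460071*I*√331/14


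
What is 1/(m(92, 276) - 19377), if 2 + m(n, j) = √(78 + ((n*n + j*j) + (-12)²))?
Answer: -19379/375460779 - √84862/375460779 ≈ -5.2390e-5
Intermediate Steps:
m(n, j) = -2 + √(222 + j² + n²) (m(n, j) = -2 + √(78 + ((n*n + j*j) + (-12)²)) = -2 + √(78 + ((n² + j²) + 144)) = -2 + √(78 + ((j² + n²) + 144)) = -2 + √(78 + (144 + j² + n²)) = -2 + √(222 + j² + n²))
1/(m(92, 276) - 19377) = 1/((-2 + √(222 + 276² + 92²)) - 19377) = 1/((-2 + √(222 + 76176 + 8464)) - 19377) = 1/((-2 + √84862) - 19377) = 1/(-19379 + √84862)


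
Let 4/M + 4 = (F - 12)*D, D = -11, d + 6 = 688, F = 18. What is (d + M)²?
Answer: 569681424/1225 ≈ 4.6505e+5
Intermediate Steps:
d = 682 (d = -6 + 688 = 682)
M = -2/35 (M = 4/(-4 + (18 - 12)*(-11)) = 4/(-4 + 6*(-11)) = 4/(-4 - 66) = 4/(-70) = 4*(-1/70) = -2/35 ≈ -0.057143)
(d + M)² = (682 - 2/35)² = (23868/35)² = 569681424/1225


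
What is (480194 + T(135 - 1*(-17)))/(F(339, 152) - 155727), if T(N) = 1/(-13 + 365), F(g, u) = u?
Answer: -169028289/54762400 ≈ -3.0866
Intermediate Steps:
T(N) = 1/352
(480194 + T(135 - 1*(-17)))/(F(339, 152) - 155727) = (480194 + 1/352)/(152 - 155727) = (169028289/352)/(-155575) = (169028289/352)*(-1/155575) = -169028289/54762400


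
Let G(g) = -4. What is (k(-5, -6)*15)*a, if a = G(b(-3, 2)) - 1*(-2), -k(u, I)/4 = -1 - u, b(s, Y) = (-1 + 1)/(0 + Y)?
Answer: 480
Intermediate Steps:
b(s, Y) = 0 (b(s, Y) = 0/Y = 0)
k(u, I) = 4 + 4*u (k(u, I) = -4*(-1 - u) = 4 + 4*u)
a = -2 (a = -4 - 1*(-2) = -4 + 2 = -2)
(k(-5, -6)*15)*a = ((4 + 4*(-5))*15)*(-2) = ((4 - 20)*15)*(-2) = -16*15*(-2) = -240*(-2) = 480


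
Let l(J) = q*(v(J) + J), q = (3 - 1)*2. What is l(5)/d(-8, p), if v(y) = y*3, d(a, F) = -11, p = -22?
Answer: -80/11 ≈ -7.2727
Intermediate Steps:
v(y) = 3*y
q = 4 (q = 2*2 = 4)
l(J) = 16*J (l(J) = 4*(3*J + J) = 4*(4*J) = 16*J)
l(5)/d(-8, p) = (16*5)/(-11) = 80*(-1/11) = -80/11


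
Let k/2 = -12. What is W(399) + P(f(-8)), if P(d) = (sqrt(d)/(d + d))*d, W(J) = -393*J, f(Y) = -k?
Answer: -156807 + sqrt(6) ≈ -1.5680e+5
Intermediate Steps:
k = -24 (k = 2*(-12) = -24)
f(Y) = 24 (f(Y) = -1*(-24) = 24)
P(d) = sqrt(d)/2 (P(d) = (sqrt(d)/((2*d)))*d = ((1/(2*d))*sqrt(d))*d = (1/(2*sqrt(d)))*d = sqrt(d)/2)
W(399) + P(f(-8)) = -393*399 + sqrt(24)/2 = -156807 + (2*sqrt(6))/2 = -156807 + sqrt(6)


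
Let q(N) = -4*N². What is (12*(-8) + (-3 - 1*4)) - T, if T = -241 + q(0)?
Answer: 138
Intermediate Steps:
T = -241 (T = -241 - 4*0² = -241 - 4*0 = -241 + 0 = -241)
(12*(-8) + (-3 - 1*4)) - T = (12*(-8) + (-3 - 1*4)) - 1*(-241) = (-96 + (-3 - 4)) + 241 = (-96 - 7) + 241 = -103 + 241 = 138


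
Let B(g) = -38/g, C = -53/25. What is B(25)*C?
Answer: 2014/625 ≈ 3.2224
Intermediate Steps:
C = -53/25 (C = -53*1/25 = -53/25 ≈ -2.1200)
B(25)*C = -38/25*(-53/25) = 2014/625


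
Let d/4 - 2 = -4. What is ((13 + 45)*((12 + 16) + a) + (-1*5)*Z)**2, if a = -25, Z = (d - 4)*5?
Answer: 224676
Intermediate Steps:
d = -8 (d = 8 + 4*(-4) = 8 - 16 = -8)
Z = -60 (Z = (-8 - 4)*5 = -12*5 = -60)
((13 + 45)*((12 + 16) + a) + (-1*5)*Z)**2 = ((13 + 45)*((12 + 16) - 25) - 1*5*(-60))**2 = (58*(28 - 25) - 5*(-60))**2 = (58*3 + 300)**2 = (174 + 300)**2 = 474**2 = 224676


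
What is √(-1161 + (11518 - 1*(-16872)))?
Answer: √27229 ≈ 165.01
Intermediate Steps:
√(-1161 + (11518 - 1*(-16872))) = √(-1161 + (11518 + 16872)) = √(-1161 + 28390) = √27229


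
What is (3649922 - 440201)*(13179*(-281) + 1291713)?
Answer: -7740518227506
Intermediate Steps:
(3649922 - 440201)*(13179*(-281) + 1291713) = 3209721*(-3703299 + 1291713) = 3209721*(-2411586) = -7740518227506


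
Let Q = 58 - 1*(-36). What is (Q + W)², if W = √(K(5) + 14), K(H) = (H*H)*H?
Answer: (94 + √139)² ≈ 11191.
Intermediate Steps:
K(H) = H³ (K(H) = H²*H = H³)
Q = 94 (Q = 58 + 36 = 94)
W = √139 (W = √(5³ + 14) = √(125 + 14) = √139 ≈ 11.790)
(Q + W)² = (94 + √139)²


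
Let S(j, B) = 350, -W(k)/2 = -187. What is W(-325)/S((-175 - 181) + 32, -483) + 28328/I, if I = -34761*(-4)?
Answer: 7739657/6083175 ≈ 1.2723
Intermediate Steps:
W(k) = 374 (W(k) = -2*(-187) = 374)
I = 139044
W(-325)/S((-175 - 181) + 32, -483) + 28328/I = 374/350 + 28328/139044 = 374*(1/350) + 28328*(1/139044) = 187/175 + 7082/34761 = 7739657/6083175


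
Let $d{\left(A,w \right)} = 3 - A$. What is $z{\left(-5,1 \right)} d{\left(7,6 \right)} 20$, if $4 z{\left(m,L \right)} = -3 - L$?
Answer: $80$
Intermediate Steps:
$z{\left(m,L \right)} = - \frac{3}{4} - \frac{L}{4}$ ($z{\left(m,L \right)} = \frac{-3 - L}{4} = - \frac{3}{4} - \frac{L}{4}$)
$z{\left(-5,1 \right)} d{\left(7,6 \right)} 20 = \left(- \frac{3}{4} - \frac{1}{4}\right) \left(3 - 7\right) 20 = \left(-1\right) \left(-4\right) 20 = 4 \cdot 20 = 80$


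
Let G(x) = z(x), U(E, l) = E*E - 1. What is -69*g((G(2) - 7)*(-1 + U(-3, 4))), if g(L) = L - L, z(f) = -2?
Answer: 0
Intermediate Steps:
U(E, l) = -1 + E² (U(E, l) = E² - 1 = -1 + E²)
G(x) = -2
g(L) = 0
-69*g((G(2) - 7)*(-1 + U(-3, 4))) = -69*0 = 0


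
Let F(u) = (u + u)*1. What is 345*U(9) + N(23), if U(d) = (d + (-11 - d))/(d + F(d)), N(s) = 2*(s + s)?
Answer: -437/9 ≈ -48.556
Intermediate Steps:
N(s) = 4*s (N(s) = 2*(2*s) = 4*s)
F(u) = 2*u (F(u) = (2*u)*1 = 2*u)
U(d) = -11/(3*d) (U(d) = (d + (-11 - d))/(d + 2*d) = -11*1/(3*d) = -11/(3*d))
345*U(9) + N(23) = 345*(-11/3/9) + 4*23 = 345*(-11/3*1/9) + 92 = 345*(-11/27) + 92 = -1265/9 + 92 = -437/9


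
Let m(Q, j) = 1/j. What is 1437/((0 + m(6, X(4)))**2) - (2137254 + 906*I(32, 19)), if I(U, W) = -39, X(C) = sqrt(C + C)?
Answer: -2090424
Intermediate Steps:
X(C) = sqrt(2)*sqrt(C) (X(C) = sqrt(2*C) = sqrt(2)*sqrt(C))
m(Q, j) = 1/j
1437/((0 + m(6, X(4)))**2) - (2137254 + 906*I(32, 19)) = 1437/((0 + 1/(sqrt(2)*sqrt(4)))**2) - 906/(1/(-39 + 2359)) = 1437/((0 + 1/(sqrt(2)*2))**2) - 906/(1/2320) = 1437/((0 + 1/(2*sqrt(2)))**2) - 906/1/2320 = 1437/((0 + sqrt(2)/4)**2) - 906*2320 = 1437/((sqrt(2)/4)**2) - 2101920 = 1437/(1/8) - 2101920 = 1437*8 - 2101920 = 11496 - 2101920 = -2090424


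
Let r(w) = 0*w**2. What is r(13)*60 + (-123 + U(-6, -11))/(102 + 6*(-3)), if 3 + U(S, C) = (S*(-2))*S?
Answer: -33/14 ≈ -2.3571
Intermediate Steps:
U(S, C) = -3 - 2*S**2 (U(S, C) = -3 + (S*(-2))*S = -3 + (-2*S)*S = -3 - 2*S**2)
r(w) = 0
r(13)*60 + (-123 + U(-6, -11))/(102 + 6*(-3)) = 0*60 + (-123 + (-3 - 2*(-6)**2))/(102 + 6*(-3)) = 0 + (-123 + (-3 - 2*36))/(102 - 18) = 0 + (-123 + (-3 - 72))/84 = 0 + (-123 - 75)*(1/84) = 0 - 198*1/84 = 0 - 33/14 = -33/14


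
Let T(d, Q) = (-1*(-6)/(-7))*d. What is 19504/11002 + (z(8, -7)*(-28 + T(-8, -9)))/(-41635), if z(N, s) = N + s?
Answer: 2842985788/1603238945 ≈ 1.7733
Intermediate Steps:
T(d, Q) = -6*d/7 (T(d, Q) = (6*(-⅐))*d = -6*d/7)
19504/11002 + (z(8, -7)*(-28 + T(-8, -9)))/(-41635) = 19504/11002 + ((8 - 7)*(-28 - 6/7*(-8)))/(-41635) = 19504*(1/11002) + (1*(-28 + 48/7))*(-1/41635) = 9752/5501 + (1*(-148/7))*(-1/41635) = 9752/5501 - 148/7*(-1/41635) = 9752/5501 + 148/291445 = 2842985788/1603238945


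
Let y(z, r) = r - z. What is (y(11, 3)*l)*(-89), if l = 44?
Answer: 31328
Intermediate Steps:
(y(11, 3)*l)*(-89) = ((3 - 1*11)*44)*(-89) = ((3 - 11)*44)*(-89) = -8*44*(-89) = -352*(-89) = 31328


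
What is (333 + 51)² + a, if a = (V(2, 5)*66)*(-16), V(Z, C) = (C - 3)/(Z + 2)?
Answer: 146928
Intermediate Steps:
V(Z, C) = (-3 + C)/(2 + Z)
a = -528 (a = (((-3 + 5)/(2 + 2))*66)*(-16) = ((2/4)*66)*(-16) = (((¼)*2)*66)*(-16) = ((½)*66)*(-16) = 33*(-16) = -528)
(333 + 51)² + a = (333 + 51)² - 528 = 384² - 528 = 147456 - 528 = 146928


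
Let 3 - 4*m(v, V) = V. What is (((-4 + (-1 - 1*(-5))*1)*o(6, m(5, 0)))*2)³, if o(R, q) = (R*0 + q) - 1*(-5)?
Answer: 0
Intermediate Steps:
m(v, V) = ¾ - V/4
o(R, q) = 5 + q (o(R, q) = (0 + q) + 5 = q + 5 = 5 + q)
(((-4 + (-1 - 1*(-5))*1)*o(6, m(5, 0)))*2)³ = (((-4 + (-1 - 1*(-5))*1)*(5 + (¾ - ¼*0)))*2)³ = (((-4 + (-1 + 5)*1)*(5 + (¾ + 0)))*2)³ = (((-4 + 4*1)*(5 + ¾))*2)³ = (((-4 + 4)*(23/4))*2)³ = ((0*(23/4))*2)³ = (0*2)³ = 0³ = 0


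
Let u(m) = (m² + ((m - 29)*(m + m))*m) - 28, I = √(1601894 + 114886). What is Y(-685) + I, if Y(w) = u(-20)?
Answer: -38828 + 2*√429195 ≈ -37518.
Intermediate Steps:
I = 2*√429195 (I = √1716780 = 2*√429195 ≈ 1310.3)
u(m) = -28 + m² + 2*m²*(-29 + m) (u(m) = (m² + ((-29 + m)*(2*m))*m) - 28 = (m² + (2*m*(-29 + m))*m) - 28 = (m² + 2*m²*(-29 + m)) - 28 = -28 + m² + 2*m²*(-29 + m))
Y(w) = -38828 (Y(w) = -28 - 57*(-20)² + 2*(-20)³ = -28 - 57*400 + 2*(-8000) = -28 - 22800 - 16000 = -38828)
Y(-685) + I = -38828 + 2*√429195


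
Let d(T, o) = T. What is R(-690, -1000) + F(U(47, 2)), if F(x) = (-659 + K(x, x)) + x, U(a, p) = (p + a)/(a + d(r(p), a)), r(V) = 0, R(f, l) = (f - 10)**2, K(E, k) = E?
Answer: 22999125/47 ≈ 4.8934e+5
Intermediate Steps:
R(f, l) = (-10 + f)**2
U(a, p) = (a + p)/a (U(a, p) = (p + a)/(a + 0) = (a + p)/a)
F(x) = -659 + 2*x (F(x) = (-659 + x) + x = -659 + 2*x)
R(-690, -1000) + F(U(47, 2)) = (-10 - 690)**2 + (-659 + 2*((47 + 2)/47)) = (-700)**2 + (-659 + 2*((1/47)*49)) = 490000 + (-659 + 2*(49/47)) = 490000 + (-659 + 98/47) = 490000 - 30875/47 = 22999125/47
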